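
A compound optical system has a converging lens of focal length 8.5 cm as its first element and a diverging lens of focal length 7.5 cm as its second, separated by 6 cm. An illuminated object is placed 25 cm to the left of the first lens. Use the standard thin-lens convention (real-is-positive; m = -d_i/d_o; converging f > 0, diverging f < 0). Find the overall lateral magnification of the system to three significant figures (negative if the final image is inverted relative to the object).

-6.22

Applying the thin-lens equation to the first lens, 1/8.5 = 1/25 + 1/d_i1, which gives d_i1 = 12.879 cm.
Its lateral magnification is m_1 = -d_i1/d_o1 = -(12.879)/25 = -0.5152.
Since 12.879 cm > 6 cm, the first image lies past the second lens and serves as a virtual object: d_o2 = L - d_i1 = -6.879 cm.
Applying the thin-lens equation again with f_2 = -7.5 cm and d_o2 = -6.879 cm gives d_i2 = 83.049 cm.
m_2 = -(83.049)/(-6.879) = 12.0732.
Total m = m_1 x m_2 = (-0.5152)(12.0732) = -6.2195.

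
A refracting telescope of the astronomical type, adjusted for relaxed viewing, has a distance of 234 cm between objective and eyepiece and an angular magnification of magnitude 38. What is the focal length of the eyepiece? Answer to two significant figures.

6.0 cm

In normal adjustment the tube length equals f_obj + f_eye and |M| = f_obj/f_eye.
So f_obj = 38 f_eye and 38 f_eye + f_eye = 234 cm, giving f_eye = 234/39 = 6.000 cm and f_obj = 228.000 cm.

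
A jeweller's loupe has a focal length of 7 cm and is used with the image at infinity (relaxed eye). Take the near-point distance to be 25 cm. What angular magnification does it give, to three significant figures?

3.57

M = D/f = 25/7 = 3.571.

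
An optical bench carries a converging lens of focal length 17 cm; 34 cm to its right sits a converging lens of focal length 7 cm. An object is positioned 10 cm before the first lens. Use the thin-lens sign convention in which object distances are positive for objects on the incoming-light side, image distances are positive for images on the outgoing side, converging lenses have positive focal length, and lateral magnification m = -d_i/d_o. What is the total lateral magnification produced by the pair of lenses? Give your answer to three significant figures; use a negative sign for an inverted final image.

-0.331

Applying the thin-lens equation to the first lens, 1/17 = 1/10 + 1/d_i1, which gives d_i1 = -24.286 cm.
Its lateral magnification is m_1 = -d_i1/d_o1 = -(-24.286)/10 = 2.4286.
The intermediate image is virtual, 24.286 cm to the left of lens 1, so d_o2 = L - d_i1 = 34 - (-24.286) = 58.286 cm.
Applying the thin-lens equation again with f_2 = 7 cm and d_o2 = 58.286 cm gives d_i2 = 7.955 cm.
m_2 = -(7.955)/(58.286) = -0.1365.
The system's lateral magnification is m_1 m_2 = (2.4286)(-0.1365) = -0.3315.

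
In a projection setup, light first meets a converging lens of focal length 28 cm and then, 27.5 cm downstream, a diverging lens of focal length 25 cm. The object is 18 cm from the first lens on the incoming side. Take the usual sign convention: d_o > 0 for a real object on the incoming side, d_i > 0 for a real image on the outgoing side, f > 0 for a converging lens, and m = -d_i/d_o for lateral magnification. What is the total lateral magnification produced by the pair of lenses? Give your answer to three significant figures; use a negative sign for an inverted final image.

0.680

First lens: d_i1 = 1/(1/28 - 1/18) = -50.400 cm.
m_1 = -(-50.400)/18 = 2.8000.
The intermediate image is virtual, 50.400 cm to the left of lens 1, so d_o2 = L - d_i1 = 27.5 - (-50.400) = 77.900 cm.
Second lens: d_i2 = 1/(1/(-25) - 1/(77.900)) = -18.926 cm.
m_2 = -(-18.926)/(77.900) = 0.2430.
Overall magnification: m = m_1 m_2 = 0.6803.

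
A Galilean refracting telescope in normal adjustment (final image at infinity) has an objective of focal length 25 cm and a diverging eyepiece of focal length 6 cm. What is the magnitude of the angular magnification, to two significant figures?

4.2

|M| = f_obj/|f_eye| = 25/6 = 4.167.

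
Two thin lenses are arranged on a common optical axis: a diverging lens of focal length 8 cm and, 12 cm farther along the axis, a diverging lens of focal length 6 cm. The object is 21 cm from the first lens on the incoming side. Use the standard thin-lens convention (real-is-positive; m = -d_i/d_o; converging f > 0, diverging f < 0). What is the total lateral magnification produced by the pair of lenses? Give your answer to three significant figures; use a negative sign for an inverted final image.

Applying the thin-lens equation to the first lens, 1/(-8) = 1/21 + 1/d_i1, which gives d_i1 = -5.793 cm.
Its lateral magnification is m_1 = -d_i1/d_o1 = -(-5.793)/21 = 0.2759.
With d_i1 < 0 the first image is virtual and lies on the object side; the object distance for lens 2 is d_o2 = 12 - (-5.793) = 17.793 cm.
Applying the thin-lens equation again with f_2 = -6 cm and d_o2 = 17.793 cm gives d_i2 = -4.487 cm.
m_2 = -(-4.487)/(17.793) = 0.2522.
The system's lateral magnification is m_1 m_2 = (0.2759)(0.2522) = 0.0696.

0.0696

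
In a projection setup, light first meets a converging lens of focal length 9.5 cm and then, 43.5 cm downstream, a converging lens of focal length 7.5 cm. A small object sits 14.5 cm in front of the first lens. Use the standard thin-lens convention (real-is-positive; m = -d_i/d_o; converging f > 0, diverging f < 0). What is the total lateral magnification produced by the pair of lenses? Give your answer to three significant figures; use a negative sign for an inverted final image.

1.69

Lens 1: 1/d_i1 = 1/f_1 - 1/d_o1 = 1/9.5 - 1/14.5 = 0.03630 cm^-1, so d_i1 = 27.550 cm.
m_1 = -(27.550)/14.5 = -1.9000.
That image sits 15.950 cm in front of the second lens, so d_o2 = 15.950 cm.
Lens 2: 1/d_i2 = 1/f_2 - 1/d_o2 = 1/7.5 - 1/(15.950) = 0.07064 cm^-1, so d_i2 = 14.157 cm.
m_2 = -(14.157)/(15.950) = -0.8876.
Overall magnification: m = m_1 m_2 = 1.6864.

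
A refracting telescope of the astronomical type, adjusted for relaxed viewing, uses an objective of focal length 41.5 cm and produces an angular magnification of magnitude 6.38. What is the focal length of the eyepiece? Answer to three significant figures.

6.50 cm

|M| = f_obj/f_eye, so f_eye = f_obj/|M| = 41.5/6.38 = 6.505 cm.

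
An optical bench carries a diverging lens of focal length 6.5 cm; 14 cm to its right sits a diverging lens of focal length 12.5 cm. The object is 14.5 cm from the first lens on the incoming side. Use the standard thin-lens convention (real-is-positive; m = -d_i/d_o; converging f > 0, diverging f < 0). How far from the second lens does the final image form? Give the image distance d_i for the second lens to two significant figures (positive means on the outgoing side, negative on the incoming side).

Lens 1: 1/d_i1 = 1/f_1 - 1/d_o1 = 1/(-6.5) - 1/14.5 = -0.22281 cm^-1, so d_i1 = -4.488 cm.
The intermediate image is virtual, 4.488 cm to the left of lens 1, so d_o2 = L - d_i1 = 14 - (-4.488) = 18.488 cm.
Lens 2: 1/d_i2 = 1/f_2 - 1/d_o2 = 1/(-12.5) - 1/(18.488) = -0.13409 cm^-1, so d_i2 = -7.458 cm.

-7.5 cm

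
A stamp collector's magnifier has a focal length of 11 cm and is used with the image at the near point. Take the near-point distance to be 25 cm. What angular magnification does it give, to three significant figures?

M = 1 + D/f = 1 + 25/11 = 3.273.

3.27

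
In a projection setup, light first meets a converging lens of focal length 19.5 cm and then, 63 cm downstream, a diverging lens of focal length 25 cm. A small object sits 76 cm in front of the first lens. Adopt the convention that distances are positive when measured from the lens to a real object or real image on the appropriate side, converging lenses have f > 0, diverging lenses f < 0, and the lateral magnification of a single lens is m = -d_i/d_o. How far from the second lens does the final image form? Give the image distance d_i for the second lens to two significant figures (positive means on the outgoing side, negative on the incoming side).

-15 cm

Applying the thin-lens equation to the first lens, 1/19.5 = 1/76 + 1/d_i1, which gives d_i1 = 26.230 cm.
The intermediate image is 26.230 cm to the right of lens 1, so d_o2 = L - d_i1 = 63 - 26.230 = 36.770 cm.
Applying the thin-lens equation again with f_2 = -25 cm and d_o2 = 36.770 cm gives d_i2 = -14.882 cm.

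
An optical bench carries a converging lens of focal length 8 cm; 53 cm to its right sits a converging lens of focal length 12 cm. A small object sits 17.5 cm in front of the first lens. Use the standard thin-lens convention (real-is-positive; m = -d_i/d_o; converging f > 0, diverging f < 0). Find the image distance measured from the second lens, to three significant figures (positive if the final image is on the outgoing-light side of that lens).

17.5 cm

Applying the thin-lens equation to the first lens, 1/8 = 1/17.5 + 1/d_i1, which gives d_i1 = 14.737 cm.
The intermediate image is 14.737 cm to the right of lens 1, so d_o2 = L - d_i1 = 53 - 14.737 = 38.263 cm.
Applying the thin-lens equation again with f_2 = 12 cm and d_o2 = 38.263 cm gives d_i2 = 17.483 cm.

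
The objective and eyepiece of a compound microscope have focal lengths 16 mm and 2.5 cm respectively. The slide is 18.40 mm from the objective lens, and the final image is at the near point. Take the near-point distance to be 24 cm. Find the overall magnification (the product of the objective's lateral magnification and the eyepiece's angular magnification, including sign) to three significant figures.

Convert to cm: f_obj = 16 mm = 1.6 cm; d_o = 18.40 mm = 1.84 cm.
Objective: 1/d_i = 1/f_obj - 1/d_o = 1/1.6 - 1/1.84 = 0.08152 cm^-1, so d_i = 12.267 cm.
m_obj = -d_i/d_o = -12.267/1.84 = -6.667.
Eyepiece angular magnification (image at near point): M_eye = 1 + D/f_e = 1 + 24/2.5 = 10.600.
Overall M = m_obj x M_eye = (-6.667)(10.600) = -70.67.

-70.7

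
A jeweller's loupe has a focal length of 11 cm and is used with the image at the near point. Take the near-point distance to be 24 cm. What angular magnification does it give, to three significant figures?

M = 1 + D/f = 1 + 24/11 = 3.182.

3.18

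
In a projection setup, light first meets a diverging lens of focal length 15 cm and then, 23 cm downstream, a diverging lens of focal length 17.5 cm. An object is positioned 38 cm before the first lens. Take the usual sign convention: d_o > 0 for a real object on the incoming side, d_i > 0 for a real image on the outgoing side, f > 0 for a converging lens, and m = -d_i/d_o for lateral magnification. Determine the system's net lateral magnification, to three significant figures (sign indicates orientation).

First lens: d_i1 = 1/(1/(-15) - 1/38) = -10.755 cm.
m_1 = -(-10.755)/38 = 0.2830.
The intermediate image is virtual, 10.755 cm to the left of lens 1, so d_o2 = L - d_i1 = 23 - (-10.755) = 33.755 cm.
Second lens: d_i2 = 1/(1/(-17.5) - 1/(33.755)) = -11.525 cm.
m_2 = -(-11.525)/(33.755) = 0.3414.
Overall magnification: m = m_1 m_2 = 0.0966.

0.0966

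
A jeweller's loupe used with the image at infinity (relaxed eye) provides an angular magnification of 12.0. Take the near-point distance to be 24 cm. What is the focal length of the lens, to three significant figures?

For the image at infinity, M = D/f.
f = D/M = 24/12.0 = 2.000 cm.

2.00 cm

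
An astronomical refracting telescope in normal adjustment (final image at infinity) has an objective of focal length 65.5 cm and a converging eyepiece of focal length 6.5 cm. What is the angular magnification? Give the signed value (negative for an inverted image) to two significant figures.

M = -f_obj/f_eye = -65.5/(6.5) = -10.077.

-10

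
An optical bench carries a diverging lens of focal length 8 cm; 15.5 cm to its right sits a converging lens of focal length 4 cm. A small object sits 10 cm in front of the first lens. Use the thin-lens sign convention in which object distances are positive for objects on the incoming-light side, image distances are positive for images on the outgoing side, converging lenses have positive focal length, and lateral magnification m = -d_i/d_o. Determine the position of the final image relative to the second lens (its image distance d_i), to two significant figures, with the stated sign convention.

5.0 cm

First lens: d_i1 = 1/(1/(-8) - 1/10) = -4.444 cm.
With d_i1 < 0 the first image is virtual and lies on the object side; the object distance for lens 2 is d_o2 = 15.5 - (-4.444) = 19.944 cm.
Second lens: d_i2 = 1/(1/4 - 1/(19.944)) = 5.003 cm.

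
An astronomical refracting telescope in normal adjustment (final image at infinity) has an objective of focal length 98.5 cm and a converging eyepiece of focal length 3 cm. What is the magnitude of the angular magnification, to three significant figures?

|M| = f_obj/|f_eye| = 98.5/3 = 32.833.

32.8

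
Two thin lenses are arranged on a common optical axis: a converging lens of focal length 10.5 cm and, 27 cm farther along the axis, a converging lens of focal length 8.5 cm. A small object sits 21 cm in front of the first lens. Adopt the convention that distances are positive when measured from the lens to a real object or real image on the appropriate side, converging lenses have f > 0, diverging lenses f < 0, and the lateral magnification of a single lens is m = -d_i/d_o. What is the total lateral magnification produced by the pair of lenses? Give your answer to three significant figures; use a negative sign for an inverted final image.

Applying the thin-lens equation to the first lens, 1/10.5 = 1/21 + 1/d_i1, which gives d_i1 = 21.000 cm.
Its lateral magnification is m_1 = -d_i1/d_o1 = -(21.000)/21 = -1.0000.
Object distance for lens 2: d_o2 = 27 - 21.000 = 6.000 cm.
Applying the thin-lens equation again with f_2 = 8.5 cm and d_o2 = 6.000 cm gives d_i2 = -20.400 cm.
m_2 = -(-20.400)/(6.000) = 3.4000.
The system's lateral magnification is m_1 m_2 = (-1.0000)(3.4000) = -3.4000.

-3.40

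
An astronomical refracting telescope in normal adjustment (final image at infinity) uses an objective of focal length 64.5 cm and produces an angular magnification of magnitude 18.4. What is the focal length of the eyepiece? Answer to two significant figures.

|M| = f_obj/f_eye, so f_eye = f_obj/|M| = 64.5/18.4 = 3.505 cm.

3.5 cm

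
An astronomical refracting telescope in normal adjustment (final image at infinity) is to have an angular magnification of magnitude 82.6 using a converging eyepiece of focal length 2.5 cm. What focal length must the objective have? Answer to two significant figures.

210 cm

|M| = f_obj/|f_eye|, so f_obj = |M| x |f_eye| = 82.6 x 2.5 = 206.500 cm.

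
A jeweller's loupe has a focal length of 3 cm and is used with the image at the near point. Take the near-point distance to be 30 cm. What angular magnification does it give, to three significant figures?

11.0

M = 1 + D/f = 1 + 30/3 = 11.000.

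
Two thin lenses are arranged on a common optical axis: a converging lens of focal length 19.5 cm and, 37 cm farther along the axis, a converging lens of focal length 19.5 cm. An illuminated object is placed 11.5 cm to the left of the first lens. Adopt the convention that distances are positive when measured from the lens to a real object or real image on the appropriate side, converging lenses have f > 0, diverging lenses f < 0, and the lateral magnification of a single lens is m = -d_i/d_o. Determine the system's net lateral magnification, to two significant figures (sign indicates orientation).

-1.0

First lens: d_i1 = 1/(1/19.5 - 1/11.5) = -28.031 cm.
m_1 = -(-28.031)/11.5 = 2.4375.
With d_i1 < 0 the first image is virtual and lies on the object side; the object distance for lens 2 is d_o2 = 37 - (-28.031) = 65.031 cm.
Second lens: d_i2 = 1/(1/19.5 - 1/(65.031)) = 27.851 cm.
m_2 = -(27.851)/(65.031) = -0.4283.
Overall magnification: m = m_1 m_2 = -1.0439.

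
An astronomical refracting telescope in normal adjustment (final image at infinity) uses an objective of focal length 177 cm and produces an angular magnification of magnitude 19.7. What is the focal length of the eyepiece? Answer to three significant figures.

|M| = f_obj/f_eye, so f_eye = f_obj/|M| = 177/19.7 = 8.985 cm.

8.98 cm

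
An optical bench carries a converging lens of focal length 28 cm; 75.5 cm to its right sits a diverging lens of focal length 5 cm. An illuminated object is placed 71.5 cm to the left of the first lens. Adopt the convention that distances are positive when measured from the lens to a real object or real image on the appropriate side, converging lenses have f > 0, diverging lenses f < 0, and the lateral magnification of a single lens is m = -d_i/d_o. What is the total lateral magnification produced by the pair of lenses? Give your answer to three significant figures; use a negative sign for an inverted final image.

-0.0933

Applying the thin-lens equation to the first lens, 1/28 = 1/71.5 + 1/d_i1, which gives d_i1 = 46.023 cm.
Its lateral magnification is m_1 = -d_i1/d_o1 = -(46.023)/71.5 = -0.6437.
The intermediate image is 46.023 cm to the right of lens 1, so d_o2 = L - d_i1 = 75.5 - 46.023 = 29.477 cm.
Applying the thin-lens equation again with f_2 = -5 cm and d_o2 = 29.477 cm gives d_i2 = -4.275 cm.
m_2 = -(-4.275)/(29.477) = 0.1450.
Overall magnification: m = m_1 m_2 = -0.0933.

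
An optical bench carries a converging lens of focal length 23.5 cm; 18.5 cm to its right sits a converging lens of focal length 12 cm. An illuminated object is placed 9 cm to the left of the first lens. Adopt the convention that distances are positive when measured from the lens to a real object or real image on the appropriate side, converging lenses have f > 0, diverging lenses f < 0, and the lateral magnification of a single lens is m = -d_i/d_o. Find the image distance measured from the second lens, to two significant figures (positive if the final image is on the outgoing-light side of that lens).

First lens: d_i1 = 1/(1/23.5 - 1/9) = -14.586 cm.
With d_i1 < 0 the first image is virtual and lies on the object side; the object distance for lens 2 is d_o2 = 18.5 - (-14.586) = 33.086 cm.
Second lens: d_i2 = 1/(1/12 - 1/(33.086)) = 18.829 cm.

19 cm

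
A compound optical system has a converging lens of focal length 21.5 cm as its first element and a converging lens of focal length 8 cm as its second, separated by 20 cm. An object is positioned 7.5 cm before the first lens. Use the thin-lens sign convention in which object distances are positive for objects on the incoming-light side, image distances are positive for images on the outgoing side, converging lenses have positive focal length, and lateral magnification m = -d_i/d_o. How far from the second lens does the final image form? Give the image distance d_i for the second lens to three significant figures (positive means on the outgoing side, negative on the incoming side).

First lens: d_i1 = 1/(1/21.5 - 1/7.5) = -11.518 cm.
With d_i1 < 0 the first image is virtual and lies on the object side; the object distance for lens 2 is d_o2 = 20 - (-11.518) = 31.518 cm.
Second lens: d_i2 = 1/(1/8 - 1/(31.518)) = 10.721 cm.

10.7 cm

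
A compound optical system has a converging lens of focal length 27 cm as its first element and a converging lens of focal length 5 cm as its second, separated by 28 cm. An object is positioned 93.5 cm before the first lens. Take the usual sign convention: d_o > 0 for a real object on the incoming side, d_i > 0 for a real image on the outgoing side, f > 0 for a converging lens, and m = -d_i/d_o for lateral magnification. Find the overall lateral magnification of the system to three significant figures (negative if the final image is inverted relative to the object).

-0.136

Lens 1: 1/d_i1 = 1/f_1 - 1/d_o1 = 1/27 - 1/93.5 = 0.02634 cm^-1, so d_i1 = 37.962 cm.
m_1 = -(37.962)/93.5 = -0.4060.
This image would form 37.962 cm past lens 1, i.e. 9.962 cm beyond lens 2, so it is a virtual object for lens 2: d_o2 = 28 - 37.962 = -9.962 cm.
Lens 2: 1/d_i2 = 1/f_2 - 1/d_o2 = 1/5 - 1/(-9.962) = 0.30038 cm^-1, so d_i2 = 3.329 cm.
m_2 = -(3.329)/(-9.962) = 0.3342.
The system's lateral magnification is m_1 m_2 = (-0.4060)(0.3342) = -0.1357.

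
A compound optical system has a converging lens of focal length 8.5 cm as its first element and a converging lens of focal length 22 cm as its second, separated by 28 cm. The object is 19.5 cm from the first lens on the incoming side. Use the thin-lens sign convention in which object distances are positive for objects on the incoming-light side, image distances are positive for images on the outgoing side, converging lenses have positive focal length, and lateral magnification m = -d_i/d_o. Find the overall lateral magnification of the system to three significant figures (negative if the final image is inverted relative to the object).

-1.87

First lens: d_i1 = 1/(1/8.5 - 1/19.5) = 15.068 cm.
m_1 = -(15.068)/19.5 = -0.7727.
Object distance for lens 2: d_o2 = 28 - 15.068 = 12.932 cm.
Second lens: d_i2 = 1/(1/22 - 1/(12.932)) = -31.373 cm.
m_2 = -(-31.373)/(12.932) = 2.4261.
Overall magnification: m = m_1 m_2 = -1.8747.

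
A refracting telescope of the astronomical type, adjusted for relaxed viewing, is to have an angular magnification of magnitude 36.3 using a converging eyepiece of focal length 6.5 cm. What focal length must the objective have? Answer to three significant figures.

|M| = f_obj/|f_eye|, so f_obj = |M| x |f_eye| = 36.3 x 6.5 = 235.950 cm.

236 cm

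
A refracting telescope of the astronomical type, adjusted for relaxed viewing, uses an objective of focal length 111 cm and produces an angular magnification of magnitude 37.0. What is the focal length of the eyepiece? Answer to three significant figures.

3.00 cm

|M| = f_obj/f_eye, so f_eye = f_obj/|M| = 111/37.0 = 3.000 cm.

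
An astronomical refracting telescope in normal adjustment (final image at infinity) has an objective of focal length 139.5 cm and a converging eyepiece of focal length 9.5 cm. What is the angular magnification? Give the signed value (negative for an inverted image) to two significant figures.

-15

M = -f_obj/f_eye = -139.5/(9.5) = -14.684.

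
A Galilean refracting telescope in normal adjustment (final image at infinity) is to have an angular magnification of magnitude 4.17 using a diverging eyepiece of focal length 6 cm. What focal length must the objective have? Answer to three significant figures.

|M| = f_obj/|f_eye|, so f_obj = |M| x |f_eye| = 4.17 x 6 = 25.020 cm.

25.0 cm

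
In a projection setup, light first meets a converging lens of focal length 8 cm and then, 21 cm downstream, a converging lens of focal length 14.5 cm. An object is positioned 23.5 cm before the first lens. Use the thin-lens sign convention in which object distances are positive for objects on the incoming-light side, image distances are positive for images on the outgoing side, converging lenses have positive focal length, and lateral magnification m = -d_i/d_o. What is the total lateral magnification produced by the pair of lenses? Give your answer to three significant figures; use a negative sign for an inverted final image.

First lens: d_i1 = 1/(1/8 - 1/23.5) = 12.129 cm.
m_1 = -(12.129)/23.5 = -0.5161.
Object distance for lens 2: d_o2 = 21 - 12.129 = 8.871 cm.
Second lens: d_i2 = 1/(1/14.5 - 1/(8.871)) = -22.851 cm.
m_2 = -(-22.851)/(8.871) = 2.5759.
The system's lateral magnification is m_1 m_2 = (-0.5161)(2.5759) = -1.3295.

-1.33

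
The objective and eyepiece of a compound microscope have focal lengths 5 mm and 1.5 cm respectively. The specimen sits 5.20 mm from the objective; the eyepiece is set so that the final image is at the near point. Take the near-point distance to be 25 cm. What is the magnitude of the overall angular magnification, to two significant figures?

Convert to cm: f_obj = 5 mm = 0.5 cm; d_o = 5.20 mm = 0.52 cm.
Objective: 1/d_i = 1/f_obj - 1/d_o = 1/0.5 - 1/0.52 = 0.07692 cm^-1, so d_i = 13.000 cm.
m_obj = -d_i/d_o = -13.000/0.52 = -25.000.
Eyepiece angular magnification (image at near point): M_eye = 1 + D/f_e = 1 + 25/1.5 = 17.667.
Overall M = m_obj x M_eye = (-25.000)(17.667) = -441.67.
|M| = 441.67.

440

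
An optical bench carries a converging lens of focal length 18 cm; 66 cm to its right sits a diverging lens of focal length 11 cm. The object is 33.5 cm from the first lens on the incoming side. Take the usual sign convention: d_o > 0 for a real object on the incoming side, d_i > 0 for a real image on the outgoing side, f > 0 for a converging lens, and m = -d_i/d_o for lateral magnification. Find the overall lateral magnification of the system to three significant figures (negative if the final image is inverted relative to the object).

Applying the thin-lens equation to the first lens, 1/18 = 1/33.5 + 1/d_i1, which gives d_i1 = 38.903 cm.
Its lateral magnification is m_1 = -d_i1/d_o1 = -(38.903)/33.5 = -1.1613.
Object distance for lens 2: d_o2 = 66 - 38.903 = 27.097 cm.
Applying the thin-lens equation again with f_2 = -11 cm and d_o2 = 27.097 cm gives d_i2 = -7.824 cm.
m_2 = -(-7.824)/(27.097) = 0.2887.
Overall magnification: m = m_1 m_2 = -0.3353.

-0.335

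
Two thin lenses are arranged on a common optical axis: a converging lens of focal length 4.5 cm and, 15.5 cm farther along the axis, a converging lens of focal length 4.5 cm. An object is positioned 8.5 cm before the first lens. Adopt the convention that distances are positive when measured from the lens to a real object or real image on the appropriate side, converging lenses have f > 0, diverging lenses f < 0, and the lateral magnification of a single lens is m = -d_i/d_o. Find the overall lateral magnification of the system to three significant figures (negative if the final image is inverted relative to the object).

3.52

First lens: d_i1 = 1/(1/4.5 - 1/8.5) = 9.563 cm.
m_1 = -(9.563)/8.5 = -1.1250.
Object distance for lens 2: d_o2 = 15.5 - 9.563 = 5.937 cm.
Second lens: d_i2 = 1/(1/4.5 - 1/(5.937)) = 18.587 cm.
m_2 = -(18.587)/(5.937) = -3.1304.
Overall magnification: m = m_1 m_2 = 3.5217.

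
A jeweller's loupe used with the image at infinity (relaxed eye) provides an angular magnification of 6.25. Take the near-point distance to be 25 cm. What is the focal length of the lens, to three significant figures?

4.00 cm

For the image at infinity, M = D/f.
f = D/M = 25/6.25 = 4.000 cm.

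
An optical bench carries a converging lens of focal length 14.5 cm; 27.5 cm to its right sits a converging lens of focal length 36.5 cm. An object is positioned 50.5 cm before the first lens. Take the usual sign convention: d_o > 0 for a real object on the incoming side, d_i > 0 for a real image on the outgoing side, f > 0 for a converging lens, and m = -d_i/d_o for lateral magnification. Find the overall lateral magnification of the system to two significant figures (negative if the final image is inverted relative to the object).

-0.50

First lens: d_i1 = 1/(1/14.5 - 1/50.5) = 20.340 cm.
m_1 = -(20.340)/50.5 = -0.4028.
Object distance for lens 2: d_o2 = 27.5 - 20.340 = 7.160 cm.
Second lens: d_i2 = 1/(1/36.5 - 1/(7.160)) = -8.907 cm.
m_2 = -(-8.907)/(7.160) = 1.2440.
Total m = m_1 x m_2 = (-0.4028)(1.2440) = -0.5011.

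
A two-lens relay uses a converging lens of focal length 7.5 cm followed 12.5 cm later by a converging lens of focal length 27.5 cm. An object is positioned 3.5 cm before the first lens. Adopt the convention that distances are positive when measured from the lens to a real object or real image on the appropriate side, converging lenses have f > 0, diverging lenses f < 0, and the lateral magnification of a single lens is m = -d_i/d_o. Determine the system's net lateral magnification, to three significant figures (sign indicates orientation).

6.11

Lens 1: 1/d_i1 = 1/f_1 - 1/d_o1 = 1/7.5 - 1/3.5 = -0.15238 cm^-1, so d_i1 = -6.563 cm.
m_1 = -(-6.563)/3.5 = 1.8750.
The intermediate image is virtual, 6.563 cm to the left of lens 1, so d_o2 = L - d_i1 = 12.5 - (-6.563) = 19.062 cm.
Lens 2: 1/d_i2 = 1/f_2 - 1/d_o2 = 1/27.5 - 1/(19.062) = -0.01610 cm^-1, so d_i2 = -62.130 cm.
m_2 = -(-62.130)/(19.062) = 3.2593.
Total m = m_1 x m_2 = (1.8750)(3.2593) = 6.1111.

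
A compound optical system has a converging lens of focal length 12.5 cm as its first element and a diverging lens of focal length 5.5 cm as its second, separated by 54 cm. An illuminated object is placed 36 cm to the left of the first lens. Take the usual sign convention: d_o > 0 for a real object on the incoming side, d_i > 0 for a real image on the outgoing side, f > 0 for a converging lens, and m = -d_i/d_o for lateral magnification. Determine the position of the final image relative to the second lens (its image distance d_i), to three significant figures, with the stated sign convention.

-4.75 cm

Applying the thin-lens equation to the first lens, 1/12.5 = 1/36 + 1/d_i1, which gives d_i1 = 19.149 cm.
The intermediate image is 19.149 cm to the right of lens 1, so d_o2 = L - d_i1 = 54 - 19.149 = 34.851 cm.
Applying the thin-lens equation again with f_2 = -5.5 cm and d_o2 = 34.851 cm gives d_i2 = -4.750 cm.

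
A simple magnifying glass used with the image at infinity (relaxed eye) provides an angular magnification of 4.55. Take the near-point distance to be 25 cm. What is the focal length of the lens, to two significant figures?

5.5 cm

For the image at infinity, M = D/f.
f = D/M = 25/4.55 = 5.495 cm.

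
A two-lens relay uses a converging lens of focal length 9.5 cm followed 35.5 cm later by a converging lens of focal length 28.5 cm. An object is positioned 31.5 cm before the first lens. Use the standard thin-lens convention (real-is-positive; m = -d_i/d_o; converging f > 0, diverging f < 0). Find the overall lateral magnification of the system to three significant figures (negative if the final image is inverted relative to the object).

-1.86

Applying the thin-lens equation to the first lens, 1/9.5 = 1/31.5 + 1/d_i1, which gives d_i1 = 13.602 cm.
Its lateral magnification is m_1 = -d_i1/d_o1 = -(13.602)/31.5 = -0.4318.
That image sits 21.898 cm in front of the second lens, so d_o2 = 21.898 cm.
Applying the thin-lens equation again with f_2 = 28.5 cm and d_o2 = 21.898 cm gives d_i2 = -94.526 cm.
m_2 = -(-94.526)/(21.898) = 4.3167.
The system's lateral magnification is m_1 m_2 = (-0.4318)(4.3167) = -1.8640.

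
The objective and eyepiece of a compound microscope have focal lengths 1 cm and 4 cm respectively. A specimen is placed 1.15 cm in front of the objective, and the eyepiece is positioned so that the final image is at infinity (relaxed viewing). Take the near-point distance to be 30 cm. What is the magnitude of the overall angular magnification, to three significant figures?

Objective: 1/d_i = 1/f_obj - 1/d_o = 1/1 - 1/1.15 = 0.13043 cm^-1, so d_i = 7.667 cm.
m_obj = -d_i/d_o = -7.667/1.15 = -6.667.
Eyepiece angular magnification (image at infinity): M_eye = D/f_e = 30/4 = 7.500.
Overall M = m_obj x M_eye = (-6.667)(7.500) = -50.00.
|M| = 50.00.

50.0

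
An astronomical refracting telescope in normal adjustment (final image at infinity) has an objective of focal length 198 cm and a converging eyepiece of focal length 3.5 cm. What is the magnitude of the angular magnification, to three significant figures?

|M| = f_obj/|f_eye| = 198/3.5 = 56.571.

56.6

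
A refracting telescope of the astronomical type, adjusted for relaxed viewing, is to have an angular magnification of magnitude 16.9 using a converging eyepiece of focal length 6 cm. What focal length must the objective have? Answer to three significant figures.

101 cm

|M| = f_obj/|f_eye|, so f_obj = |M| x |f_eye| = 16.9 x 6 = 101.400 cm.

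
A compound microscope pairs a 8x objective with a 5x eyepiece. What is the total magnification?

The overall magnification of a compound microscope is the product of the objective and eyepiece magnifications:
M = M_obj x M_eye = 8 x 5 = 40.

40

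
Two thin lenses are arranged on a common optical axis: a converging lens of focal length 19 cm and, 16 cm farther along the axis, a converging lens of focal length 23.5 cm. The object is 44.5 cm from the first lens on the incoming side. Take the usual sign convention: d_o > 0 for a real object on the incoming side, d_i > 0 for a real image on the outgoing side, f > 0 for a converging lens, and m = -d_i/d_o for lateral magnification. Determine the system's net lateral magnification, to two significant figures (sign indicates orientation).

First lens: d_i1 = 1/(1/19 - 1/44.5) = 33.157 cm.
m_1 = -(33.157)/44.5 = -0.7451.
This image would form 33.157 cm past lens 1, i.e. 17.157 cm beyond lens 2, so it is a virtual object for lens 2: d_o2 = 16 - 33.157 = -17.157 cm.
Second lens: d_i2 = 1/(1/23.5 - 1/(-17.157)) = 9.917 cm.
m_2 = -(9.917)/(-17.157) = 0.5780.
The system's lateral magnification is m_1 m_2 = (-0.7451)(0.5780) = -0.4307.

-0.43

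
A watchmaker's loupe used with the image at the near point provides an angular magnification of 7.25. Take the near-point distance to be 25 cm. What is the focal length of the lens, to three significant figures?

4.00 cm

For the image at the near point, M = 1 + D/f.
f = D/(M - 1) = 25/(7.25 - 1) = 4.000 cm.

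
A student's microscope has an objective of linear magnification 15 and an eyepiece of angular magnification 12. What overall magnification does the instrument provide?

The overall magnification of a compound microscope is the product of the objective and eyepiece magnifications:
M = M_obj x M_eye = 15 x 12 = 180.

180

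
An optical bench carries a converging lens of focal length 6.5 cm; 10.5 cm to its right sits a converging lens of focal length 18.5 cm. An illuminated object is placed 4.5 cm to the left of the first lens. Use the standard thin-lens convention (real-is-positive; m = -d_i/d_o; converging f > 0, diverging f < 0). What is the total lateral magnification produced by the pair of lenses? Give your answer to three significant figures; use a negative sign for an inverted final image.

Applying the thin-lens equation to the first lens, 1/6.5 = 1/4.5 + 1/d_i1, which gives d_i1 = -14.625 cm.
Its lateral magnification is m_1 = -d_i1/d_o1 = -(-14.625)/4.5 = 3.2500.
With d_i1 < 0 the first image is virtual and lies on the object side; the object distance for lens 2 is d_o2 = 10.5 - (-14.625) = 25.125 cm.
Applying the thin-lens equation again with f_2 = 18.5 cm and d_o2 = 25.125 cm gives d_i2 = 70.160 cm.
m_2 = -(70.160)/(25.125) = -2.7925.
Total m = m_1 x m_2 = (3.2500)(-2.7925) = -9.0755.

-9.08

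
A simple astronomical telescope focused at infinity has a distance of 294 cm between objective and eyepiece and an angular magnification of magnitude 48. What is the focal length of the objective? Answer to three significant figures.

In normal adjustment the tube length equals f_obj + f_eye and |M| = f_obj/f_eye.
So f_obj = 48 f_eye and 48 f_eye + f_eye = 294 cm, giving f_eye = 294/49 = 6.000 cm and f_obj = 288.000 cm.

288 cm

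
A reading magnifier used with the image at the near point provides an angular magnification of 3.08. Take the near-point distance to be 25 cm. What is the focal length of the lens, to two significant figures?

For the image at the near point, M = 1 + D/f.
f = D/(M - 1) = 25/(3.08 - 1) = 12.019 cm.

12 cm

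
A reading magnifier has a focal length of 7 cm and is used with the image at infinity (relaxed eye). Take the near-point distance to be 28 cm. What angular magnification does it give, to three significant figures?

4.00

M = D/f = 28/7 = 4.000.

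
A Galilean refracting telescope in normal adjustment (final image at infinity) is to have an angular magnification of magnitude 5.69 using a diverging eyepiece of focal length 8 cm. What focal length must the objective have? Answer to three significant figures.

|M| = f_obj/|f_eye|, so f_obj = |M| x |f_eye| = 5.69 x 8 = 45.520 cm.

45.5 cm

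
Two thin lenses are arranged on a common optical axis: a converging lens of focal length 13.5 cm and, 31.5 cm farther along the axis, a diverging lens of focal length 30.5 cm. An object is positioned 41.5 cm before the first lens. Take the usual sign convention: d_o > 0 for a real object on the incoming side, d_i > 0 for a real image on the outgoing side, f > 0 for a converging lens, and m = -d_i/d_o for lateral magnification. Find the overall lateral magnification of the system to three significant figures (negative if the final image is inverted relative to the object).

-0.350

First lens: d_i1 = 1/(1/13.5 - 1/41.5) = 20.009 cm.
m_1 = -(20.009)/41.5 = -0.4821.
That image sits 11.491 cm in front of the second lens, so d_o2 = 11.491 cm.
Second lens: d_i2 = 1/(1/(-30.5) - 1/(11.491)) = -8.346 cm.
m_2 = -(-8.346)/(11.491) = 0.7263.
Overall magnification: m = m_1 m_2 = -0.3502.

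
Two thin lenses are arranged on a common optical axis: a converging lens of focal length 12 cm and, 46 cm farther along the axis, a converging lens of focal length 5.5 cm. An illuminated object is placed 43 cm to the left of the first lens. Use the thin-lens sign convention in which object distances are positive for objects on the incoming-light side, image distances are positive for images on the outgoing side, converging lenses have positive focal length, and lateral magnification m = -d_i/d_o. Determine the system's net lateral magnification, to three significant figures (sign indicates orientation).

0.0892

Applying the thin-lens equation to the first lens, 1/12 = 1/43 + 1/d_i1, which gives d_i1 = 16.645 cm.
Its lateral magnification is m_1 = -d_i1/d_o1 = -(16.645)/43 = -0.3871.
Object distance for lens 2: d_o2 = 46 - 16.645 = 29.355 cm.
Applying the thin-lens equation again with f_2 = 5.5 cm and d_o2 = 29.355 cm gives d_i2 = 6.768 cm.
m_2 = -(6.768)/(29.355) = -0.2306.
Total m = m_1 x m_2 = (-0.3871)(-0.2306) = 0.0892.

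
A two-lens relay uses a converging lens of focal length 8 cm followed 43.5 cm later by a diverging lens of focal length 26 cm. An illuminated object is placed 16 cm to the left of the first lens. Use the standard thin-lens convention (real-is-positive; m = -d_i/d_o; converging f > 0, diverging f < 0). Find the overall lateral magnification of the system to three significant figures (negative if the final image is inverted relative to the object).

Applying the thin-lens equation to the first lens, 1/8 = 1/16 + 1/d_i1, which gives d_i1 = 16.000 cm.
Its lateral magnification is m_1 = -d_i1/d_o1 = -(16.000)/16 = -1.0000.
Object distance for lens 2: d_o2 = 43.5 - 16.000 = 27.500 cm.
Applying the thin-lens equation again with f_2 = -26 cm and d_o2 = 27.500 cm gives d_i2 = -13.364 cm.
m_2 = -(-13.364)/(27.500) = 0.4860.
The system's lateral magnification is m_1 m_2 = (-1.0000)(0.4860) = -0.4860.

-0.486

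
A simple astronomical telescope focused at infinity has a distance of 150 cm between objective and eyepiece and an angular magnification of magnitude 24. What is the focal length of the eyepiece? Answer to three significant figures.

In normal adjustment the tube length equals f_obj + f_eye and |M| = f_obj/f_eye.
So f_obj = 24 f_eye and 24 f_eye + f_eye = 150 cm, giving f_eye = 150/25 = 6.000 cm and f_obj = 144.000 cm.

6.00 cm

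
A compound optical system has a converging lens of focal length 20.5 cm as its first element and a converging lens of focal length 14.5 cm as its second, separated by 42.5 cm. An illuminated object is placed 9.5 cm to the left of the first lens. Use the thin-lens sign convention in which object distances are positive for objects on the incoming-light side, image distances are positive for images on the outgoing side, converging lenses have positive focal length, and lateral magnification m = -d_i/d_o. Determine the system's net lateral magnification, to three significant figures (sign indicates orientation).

-0.591

Applying the thin-lens equation to the first lens, 1/20.5 = 1/9.5 + 1/d_i1, which gives d_i1 = -17.705 cm.
Its lateral magnification is m_1 = -d_i1/d_o1 = -(-17.705)/9.5 = 1.8636.
With d_i1 < 0 the first image is virtual and lies on the object side; the object distance for lens 2 is d_o2 = 42.5 - (-17.705) = 60.205 cm.
Applying the thin-lens equation again with f_2 = 14.5 cm and d_o2 = 60.205 cm gives d_i2 = 19.100 cm.
m_2 = -(19.100)/(60.205) = -0.3173.
Overall magnification: m = m_1 m_2 = -0.5912.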